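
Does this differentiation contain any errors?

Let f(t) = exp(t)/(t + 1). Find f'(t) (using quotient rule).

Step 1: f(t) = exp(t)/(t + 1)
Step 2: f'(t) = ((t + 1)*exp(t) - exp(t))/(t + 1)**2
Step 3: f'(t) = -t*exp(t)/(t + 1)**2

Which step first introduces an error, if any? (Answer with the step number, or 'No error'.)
Step 3

Step 3 is incorrect due to a sign flip.
The step shows: -t*exp(t)/(t + 1)**2
The correct value should be: t*exp(t)/(t + 1)**2

Explanation: The sign of the whole expression was flipped: the term t*exp(t)/(t + 1)**2 was incorrectly written as -t*exp(t)/(t + 1)**2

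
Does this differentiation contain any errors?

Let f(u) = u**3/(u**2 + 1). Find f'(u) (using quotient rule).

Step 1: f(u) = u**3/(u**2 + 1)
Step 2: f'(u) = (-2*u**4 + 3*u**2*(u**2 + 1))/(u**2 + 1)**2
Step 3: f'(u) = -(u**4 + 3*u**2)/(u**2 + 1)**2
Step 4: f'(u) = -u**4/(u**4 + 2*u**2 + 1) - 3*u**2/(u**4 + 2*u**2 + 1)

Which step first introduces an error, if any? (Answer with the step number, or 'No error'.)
Step 3

Step 3 is incorrect due to a sign flip.
The step shows: -(u**4 + 3*u**2)/(u**2 + 1)**2
The correct value should be: (u**4 + 3*u**2)/(u**2 + 1)**2

Explanation: The sign of the whole expression was flipped: the term (u**4 + 3*u**2)/(u**2 + 1)**2 was incorrectly written as -(u**4 + 3*u**2)/(u**2 + 1)**2
The later steps are derived from this incorrect expression, so the error originates in Step 3.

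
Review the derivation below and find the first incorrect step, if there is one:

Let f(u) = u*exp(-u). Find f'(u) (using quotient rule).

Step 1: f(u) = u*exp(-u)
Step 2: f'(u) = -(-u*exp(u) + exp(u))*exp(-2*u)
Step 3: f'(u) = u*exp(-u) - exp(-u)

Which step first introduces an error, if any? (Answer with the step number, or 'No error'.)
Step 2

Step 2 is incorrect due to a sign flip.
The step shows: -(-u*exp(u) + exp(u))*exp(-2*u)
The correct value should be: (-u*exp(u) + exp(u))*exp(-2*u)

Explanation: The sign of the whole expression was flipped: the term (-u*exp(u) + exp(u))*exp(-2*u) was incorrectly written as -(-u*exp(u) + exp(u))*exp(-2*u)
The later steps are derived from this incorrect expression, so the error originates in Step 2.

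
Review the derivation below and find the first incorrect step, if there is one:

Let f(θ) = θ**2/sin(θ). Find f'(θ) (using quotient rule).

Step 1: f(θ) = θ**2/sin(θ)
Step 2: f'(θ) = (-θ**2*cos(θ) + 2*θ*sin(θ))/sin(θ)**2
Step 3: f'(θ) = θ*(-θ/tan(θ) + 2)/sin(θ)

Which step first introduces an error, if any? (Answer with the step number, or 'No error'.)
No error

All steps in this derivation are correct.
The final answer f'(θ) = θ*(-θ/tan(θ) + 2)/sin(θ) is valid.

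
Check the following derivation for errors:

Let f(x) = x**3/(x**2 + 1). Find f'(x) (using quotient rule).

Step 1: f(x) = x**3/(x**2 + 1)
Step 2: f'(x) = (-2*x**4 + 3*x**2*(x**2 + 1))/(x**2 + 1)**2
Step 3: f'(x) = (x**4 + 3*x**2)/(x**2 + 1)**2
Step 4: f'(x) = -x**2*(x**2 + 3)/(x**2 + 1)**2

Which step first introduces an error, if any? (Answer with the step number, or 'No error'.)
Step 4

Step 4 is incorrect due to a sign flip.
The step shows: -x**2*(x**2 + 3)/(x**2 + 1)**2
The correct value should be: x**2*(x**2 + 3)/(x**2 + 1)**2

Explanation: The sign of the whole expression was flipped: the term x**2*(x**2 + 3)/(x**2 + 1)**2 was incorrectly written as -x**2*(x**2 + 3)/(x**2 + 1)**2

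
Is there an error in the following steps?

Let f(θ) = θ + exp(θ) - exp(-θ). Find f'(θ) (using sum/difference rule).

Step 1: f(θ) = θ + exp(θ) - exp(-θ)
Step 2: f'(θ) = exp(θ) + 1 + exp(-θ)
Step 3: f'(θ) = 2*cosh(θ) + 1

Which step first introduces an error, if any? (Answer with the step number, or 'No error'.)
No error

All steps in this derivation are correct.
The final answer f'(θ) = 2*cosh(θ) + 1 is valid.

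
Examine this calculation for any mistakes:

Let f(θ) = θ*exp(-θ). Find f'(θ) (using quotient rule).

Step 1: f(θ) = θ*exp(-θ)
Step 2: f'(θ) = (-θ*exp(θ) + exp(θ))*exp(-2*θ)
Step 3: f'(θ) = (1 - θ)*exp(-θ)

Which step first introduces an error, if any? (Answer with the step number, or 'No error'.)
No error

All steps in this derivation are correct.
The final answer f'(θ) = (1 - θ)*exp(-θ) is valid.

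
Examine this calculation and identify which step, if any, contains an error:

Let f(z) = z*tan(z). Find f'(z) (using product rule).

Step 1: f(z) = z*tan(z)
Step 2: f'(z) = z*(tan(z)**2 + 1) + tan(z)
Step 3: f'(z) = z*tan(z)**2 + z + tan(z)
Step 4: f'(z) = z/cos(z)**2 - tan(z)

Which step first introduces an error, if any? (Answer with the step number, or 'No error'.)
Step 4

Step 4 is incorrect due to a sign flip.
The step shows: z/cos(z)**2 - tan(z)
The correct value should be: z/cos(z)**2 + tan(z)

Explanation: The sign of one term was flipped: the term tan(z) was incorrectly written as -tan(z)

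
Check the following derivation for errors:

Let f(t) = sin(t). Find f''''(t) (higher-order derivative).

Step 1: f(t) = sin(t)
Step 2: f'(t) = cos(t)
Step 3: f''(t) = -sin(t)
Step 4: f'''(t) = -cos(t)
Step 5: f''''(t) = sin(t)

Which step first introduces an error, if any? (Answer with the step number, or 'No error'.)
No error

All steps in this derivation are correct.
The final answer f''''(t) = sin(t) is valid.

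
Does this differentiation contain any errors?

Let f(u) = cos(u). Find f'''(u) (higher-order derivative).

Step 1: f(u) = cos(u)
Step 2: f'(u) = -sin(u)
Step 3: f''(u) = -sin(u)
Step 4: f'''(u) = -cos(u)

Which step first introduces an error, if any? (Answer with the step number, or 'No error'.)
Step 3

Step 3 is incorrect due to a wrong trig function.
The step shows: -sin(u)
The correct value should be: -cos(u)

Explanation: cos(u) was incorrectly written as sin(u): the term -cos(u) was incorrectly written as -sin(u)
The later steps are derived from this incorrect expression, so the error originates in Step 3.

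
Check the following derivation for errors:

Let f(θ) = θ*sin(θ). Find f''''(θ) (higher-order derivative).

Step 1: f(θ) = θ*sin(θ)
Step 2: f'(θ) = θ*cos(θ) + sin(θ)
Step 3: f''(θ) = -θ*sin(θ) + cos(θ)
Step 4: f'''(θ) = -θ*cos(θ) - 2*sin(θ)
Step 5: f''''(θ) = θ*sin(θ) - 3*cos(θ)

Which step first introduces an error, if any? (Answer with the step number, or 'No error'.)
Step 3

Step 3 is incorrect due to a wrong coefficient.
The step shows: -θ*sin(θ) + cos(θ)
The correct value should be: -θ*sin(θ) + 2*cos(θ)

Explanation: The coefficient 2 was incorrectly written as 1: the term 2*cos(θ) was incorrectly written as cos(θ)
The later steps are derived from this incorrect expression, so the error originates in Step 3.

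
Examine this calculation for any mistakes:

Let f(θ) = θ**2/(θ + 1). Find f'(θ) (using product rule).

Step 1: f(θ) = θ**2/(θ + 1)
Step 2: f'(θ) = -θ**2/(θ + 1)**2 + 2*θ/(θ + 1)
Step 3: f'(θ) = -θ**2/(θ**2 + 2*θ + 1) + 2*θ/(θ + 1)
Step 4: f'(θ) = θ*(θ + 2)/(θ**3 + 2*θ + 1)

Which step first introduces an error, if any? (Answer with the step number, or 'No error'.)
Step 4

Step 4 is incorrect due to a wrong exponent.
The step shows: θ*(θ + 2)/(θ**3 + 2*θ + 1)
The correct value should be: θ*(θ + 2)/(θ**2 + 2*θ + 1)

Explanation: The exponent 2 on θ was incorrectly written as 3: the term θ*(θ + 2)/(θ**2 + 2*θ + 1) was incorrectly written as θ*(θ + 2)/(θ**3 + 2*θ + 1)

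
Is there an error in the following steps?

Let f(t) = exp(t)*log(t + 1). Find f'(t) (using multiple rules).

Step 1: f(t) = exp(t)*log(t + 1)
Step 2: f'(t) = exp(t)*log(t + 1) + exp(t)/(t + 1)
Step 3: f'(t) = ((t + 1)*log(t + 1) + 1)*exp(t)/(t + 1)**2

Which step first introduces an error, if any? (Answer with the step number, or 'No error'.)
Step 3

Step 3 is incorrect due to a wrong exponent.
The step shows: ((t + 1)*log(t + 1) + 1)*exp(t)/(t + 1)**2
The correct value should be: ((t + 1)*log(t + 1) + 1)*exp(t)/(t + 1)

Explanation: The exponent -1 on t + 1 was incorrectly written as -2: the term ((t + 1)*log(t + 1) + 1)*exp(t)/(t + 1) was incorrectly written as ((t + 1)*log(t + 1) + 1)*exp(t)/(t + 1)**2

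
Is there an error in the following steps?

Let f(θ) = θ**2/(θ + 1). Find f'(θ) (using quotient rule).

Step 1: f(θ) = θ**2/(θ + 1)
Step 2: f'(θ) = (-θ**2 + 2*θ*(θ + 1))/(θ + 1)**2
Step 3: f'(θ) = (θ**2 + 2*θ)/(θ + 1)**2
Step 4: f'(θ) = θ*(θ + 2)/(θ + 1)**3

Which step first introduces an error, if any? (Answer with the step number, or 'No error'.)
Step 4

Step 4 is incorrect due to a wrong exponent.
The step shows: θ*(θ + 2)/(θ + 1)**3
The correct value should be: θ*(θ + 2)/(θ + 1)**2

Explanation: The exponent -2 on θ + 1 was incorrectly written as -3: the term θ*(θ + 2)/(θ + 1)**2 was incorrectly written as θ*(θ + 2)/(θ + 1)**3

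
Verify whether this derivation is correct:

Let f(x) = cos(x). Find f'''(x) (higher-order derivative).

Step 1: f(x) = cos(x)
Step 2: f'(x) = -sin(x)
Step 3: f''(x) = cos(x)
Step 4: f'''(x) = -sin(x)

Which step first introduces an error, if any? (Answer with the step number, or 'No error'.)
Step 3

Step 3 is incorrect due to a sign flip.
The step shows: cos(x)
The correct value should be: -cos(x)

Explanation: The sign of the whole expression was flipped: the term -cos(x) was incorrectly written as cos(x)
The later steps are derived from this incorrect expression, so the error originates in Step 3.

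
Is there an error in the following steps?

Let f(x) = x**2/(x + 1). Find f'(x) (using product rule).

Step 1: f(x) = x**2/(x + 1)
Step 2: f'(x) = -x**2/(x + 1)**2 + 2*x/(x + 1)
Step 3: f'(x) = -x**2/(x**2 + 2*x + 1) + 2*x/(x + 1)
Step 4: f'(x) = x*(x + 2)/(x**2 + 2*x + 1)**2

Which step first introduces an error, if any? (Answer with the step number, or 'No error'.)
Step 4

Step 4 is incorrect due to a wrong exponent.
The step shows: x*(x + 2)/(x**2 + 2*x + 1)**2
The correct value should be: x*(x + 2)/(x**2 + 2*x + 1)

Explanation: The exponent -1 on x**2 + 2*x + 1 was incorrectly written as -2: the term x*(x + 2)/(x**2 + 2*x + 1) was incorrectly written as x*(x + 2)/(x**2 + 2*x + 1)**2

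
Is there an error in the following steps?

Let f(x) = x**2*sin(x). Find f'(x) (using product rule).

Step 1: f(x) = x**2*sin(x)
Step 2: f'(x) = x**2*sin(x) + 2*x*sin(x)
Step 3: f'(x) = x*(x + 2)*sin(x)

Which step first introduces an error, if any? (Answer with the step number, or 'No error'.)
Step 2

Step 2 is incorrect due to a wrong trig function.
The step shows: x**2*sin(x) + 2*x*sin(x)
The correct value should be: x**2*cos(x) + 2*x*sin(x)

Explanation: cos(x) was incorrectly written as sin(x): the term x**2*cos(x) was incorrectly written as x**2*sin(x)
The later steps are derived from this incorrect expression, so the error originates in Step 2.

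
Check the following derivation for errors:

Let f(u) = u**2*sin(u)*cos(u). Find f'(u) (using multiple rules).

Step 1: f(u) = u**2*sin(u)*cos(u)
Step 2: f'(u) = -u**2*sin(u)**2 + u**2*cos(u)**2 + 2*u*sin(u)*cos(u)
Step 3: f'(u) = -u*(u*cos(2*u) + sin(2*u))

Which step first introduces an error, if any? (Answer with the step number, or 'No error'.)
Step 3

Step 3 is incorrect due to a sign flip.
The step shows: -u*(u*cos(2*u) + sin(2*u))
The correct value should be: u*(u*cos(2*u) + sin(2*u))

Explanation: The sign of the whole expression was flipped: the term u*(u*cos(2*u) + sin(2*u)) was incorrectly written as -u*(u*cos(2*u) + sin(2*u))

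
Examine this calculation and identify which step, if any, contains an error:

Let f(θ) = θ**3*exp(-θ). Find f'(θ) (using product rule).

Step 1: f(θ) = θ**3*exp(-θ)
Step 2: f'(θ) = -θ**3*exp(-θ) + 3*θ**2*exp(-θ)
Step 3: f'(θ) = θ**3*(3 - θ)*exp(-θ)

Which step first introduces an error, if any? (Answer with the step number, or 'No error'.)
Step 3

Step 3 is incorrect due to a wrong exponent.
The step shows: θ**3*(3 - θ)*exp(-θ)
The correct value should be: θ**2*(3 - θ)*exp(-θ)

Explanation: The exponent 2 on θ was incorrectly written as 3: the term θ**2*(3 - θ)*exp(-θ) was incorrectly written as θ**3*(3 - θ)*exp(-θ)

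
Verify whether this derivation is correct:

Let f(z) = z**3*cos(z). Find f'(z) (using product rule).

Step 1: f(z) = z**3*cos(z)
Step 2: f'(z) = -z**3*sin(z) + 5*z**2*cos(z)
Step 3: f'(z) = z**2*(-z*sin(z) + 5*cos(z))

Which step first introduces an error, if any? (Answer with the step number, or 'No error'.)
Step 2

Step 2 is incorrect due to a wrong coefficient.
The step shows: -z**3*sin(z) + 5*z**2*cos(z)
The correct value should be: -z**3*sin(z) + 3*z**2*cos(z)

Explanation: The coefficient 3 was incorrectly written as 5: the term 3*z**2*cos(z) was incorrectly written as 5*z**2*cos(z)
The later steps are derived from this incorrect expression, so the error originates in Step 2.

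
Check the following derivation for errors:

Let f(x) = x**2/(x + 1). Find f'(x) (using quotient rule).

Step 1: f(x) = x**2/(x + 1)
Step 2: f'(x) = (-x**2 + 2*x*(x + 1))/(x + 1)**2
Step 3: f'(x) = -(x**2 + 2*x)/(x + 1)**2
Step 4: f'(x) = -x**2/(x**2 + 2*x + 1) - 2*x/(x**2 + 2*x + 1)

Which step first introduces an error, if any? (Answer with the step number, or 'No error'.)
Step 3

Step 3 is incorrect due to a sign flip.
The step shows: -(x**2 + 2*x)/(x + 1)**2
The correct value should be: (x**2 + 2*x)/(x + 1)**2

Explanation: The sign of the whole expression was flipped: the term (x**2 + 2*x)/(x + 1)**2 was incorrectly written as -(x**2 + 2*x)/(x + 1)**2
The later steps are derived from this incorrect expression, so the error originates in Step 3.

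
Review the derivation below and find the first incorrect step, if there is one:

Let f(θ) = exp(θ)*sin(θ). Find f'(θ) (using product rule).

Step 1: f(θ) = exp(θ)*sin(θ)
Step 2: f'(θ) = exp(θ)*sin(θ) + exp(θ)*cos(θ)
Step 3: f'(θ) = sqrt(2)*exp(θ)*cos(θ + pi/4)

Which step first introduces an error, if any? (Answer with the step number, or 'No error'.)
Step 3

Step 3 is incorrect due to a wrong trig function.
The step shows: sqrt(2)*exp(θ)*cos(θ + pi/4)
The correct value should be: sqrt(2)*exp(θ)*sin(θ + pi/4)

Explanation: sin(θ + pi/4) was incorrectly written as cos(θ + pi/4): the term sqrt(2)*exp(θ)*sin(θ + pi/4) was incorrectly written as sqrt(2)*exp(θ)*cos(θ + pi/4)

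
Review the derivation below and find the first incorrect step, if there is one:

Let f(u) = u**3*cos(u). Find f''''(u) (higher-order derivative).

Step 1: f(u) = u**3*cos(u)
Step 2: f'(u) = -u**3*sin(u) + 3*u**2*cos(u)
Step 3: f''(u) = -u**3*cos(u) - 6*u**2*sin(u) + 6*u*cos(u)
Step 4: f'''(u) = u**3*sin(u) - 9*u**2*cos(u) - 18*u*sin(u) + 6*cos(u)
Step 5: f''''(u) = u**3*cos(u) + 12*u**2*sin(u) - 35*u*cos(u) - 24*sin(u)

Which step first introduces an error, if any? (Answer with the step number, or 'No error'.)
Step 5

Step 5 is incorrect due to a wrong coefficient.
The step shows: u**3*cos(u) + 12*u**2*sin(u) - 35*u*cos(u) - 24*sin(u)
The correct value should be: u**3*cos(u) + 12*u**2*sin(u) - 36*u*cos(u) - 24*sin(u)

Explanation: The coefficient -36 was incorrectly written as -35: the term -36*u*cos(u) was incorrectly written as -35*u*cos(u)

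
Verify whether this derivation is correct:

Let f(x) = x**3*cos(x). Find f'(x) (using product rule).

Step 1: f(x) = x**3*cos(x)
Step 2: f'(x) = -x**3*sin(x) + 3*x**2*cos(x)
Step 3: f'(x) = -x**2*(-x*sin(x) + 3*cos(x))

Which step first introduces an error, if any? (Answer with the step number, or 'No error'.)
Step 3

Step 3 is incorrect due to a sign flip.
The step shows: -x**2*(-x*sin(x) + 3*cos(x))
The correct value should be: x**2*(-x*sin(x) + 3*cos(x))

Explanation: The sign of the whole expression was flipped: the term x**2*(-x*sin(x) + 3*cos(x)) was incorrectly written as -x**2*(-x*sin(x) + 3*cos(x))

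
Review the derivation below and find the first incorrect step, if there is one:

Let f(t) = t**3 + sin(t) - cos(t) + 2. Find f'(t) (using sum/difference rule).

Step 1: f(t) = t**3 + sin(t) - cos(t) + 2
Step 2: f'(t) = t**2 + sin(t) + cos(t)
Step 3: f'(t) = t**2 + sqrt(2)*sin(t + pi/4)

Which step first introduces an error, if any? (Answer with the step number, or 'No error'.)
Step 2

Step 2 is incorrect due to a wrong coefficient.
The step shows: t**2 + sin(t) + cos(t)
The correct value should be: 3*t**2 + sin(t) + cos(t)

Explanation: The coefficient 3 was incorrectly written as 1: the term 3*t**2 was incorrectly written as t**2
The later steps are derived from this incorrect expression, so the error originates in Step 2.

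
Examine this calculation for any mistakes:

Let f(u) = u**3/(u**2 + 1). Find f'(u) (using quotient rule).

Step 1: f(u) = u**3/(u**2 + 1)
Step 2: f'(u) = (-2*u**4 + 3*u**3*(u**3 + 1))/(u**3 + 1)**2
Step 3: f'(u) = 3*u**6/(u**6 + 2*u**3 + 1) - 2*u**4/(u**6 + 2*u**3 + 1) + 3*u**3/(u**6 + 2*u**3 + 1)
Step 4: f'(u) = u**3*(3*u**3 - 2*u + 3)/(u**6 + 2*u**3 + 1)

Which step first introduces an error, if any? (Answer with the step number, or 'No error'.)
Step 2

Step 2 is incorrect due to a wrong exponent.
The step shows: (-2*u**4 + 3*u**3*(u**3 + 1))/(u**3 + 1)**2
The correct value should be: (-2*u**4 + 3*u**2*(u**2 + 1))/(u**2 + 1)**2

Explanation: The exponent 2 on u was incorrectly written as 3: the term (-2*u**4 + 3*u**2*(u**2 + 1))/(u**2 + 1)**2 was incorrectly written as (-2*u**4 + 3*u**3*(u**3 + 1))/(u**3 + 1)**2
The later steps are derived from this incorrect expression, so the error originates in Step 2.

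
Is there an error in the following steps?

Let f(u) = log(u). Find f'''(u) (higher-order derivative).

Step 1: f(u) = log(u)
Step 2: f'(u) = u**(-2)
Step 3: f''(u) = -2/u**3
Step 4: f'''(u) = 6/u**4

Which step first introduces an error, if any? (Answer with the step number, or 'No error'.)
Step 2

Step 2 is incorrect due to a wrong exponent.
The step shows: u**(-2)
The correct value should be: 1/u

Explanation: The exponent -1 on u was incorrectly written as -2: the term 1/u was incorrectly written as u**(-2)
The later steps are derived from this incorrect expression, so the error originates in Step 2.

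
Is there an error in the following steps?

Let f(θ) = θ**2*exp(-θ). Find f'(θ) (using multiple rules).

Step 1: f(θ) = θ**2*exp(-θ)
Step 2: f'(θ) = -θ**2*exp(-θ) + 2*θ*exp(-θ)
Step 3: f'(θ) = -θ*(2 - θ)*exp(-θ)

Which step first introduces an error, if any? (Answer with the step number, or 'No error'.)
Step 3

Step 3 is incorrect due to a sign flip.
The step shows: -θ*(2 - θ)*exp(-θ)
The correct value should be: θ*(2 - θ)*exp(-θ)

Explanation: The sign of the whole expression was flipped: the term θ*(2 - θ)*exp(-θ) was incorrectly written as -θ*(2 - θ)*exp(-θ)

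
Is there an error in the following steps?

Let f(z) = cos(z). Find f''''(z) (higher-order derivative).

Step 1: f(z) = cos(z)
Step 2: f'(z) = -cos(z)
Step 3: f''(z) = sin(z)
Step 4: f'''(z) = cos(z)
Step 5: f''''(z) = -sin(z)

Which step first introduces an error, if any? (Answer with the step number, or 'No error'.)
Step 2

Step 2 is incorrect due to a wrong trig function.
The step shows: -cos(z)
The correct value should be: -sin(z)

Explanation: sin(z) was incorrectly written as cos(z): the term -sin(z) was incorrectly written as -cos(z)
The later steps are derived from this incorrect expression, so the error originates in Step 2.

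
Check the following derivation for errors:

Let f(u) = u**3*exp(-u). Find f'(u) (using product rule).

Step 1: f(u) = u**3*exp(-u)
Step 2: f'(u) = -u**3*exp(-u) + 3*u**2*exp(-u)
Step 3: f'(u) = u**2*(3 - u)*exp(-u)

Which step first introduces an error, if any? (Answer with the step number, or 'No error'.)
No error

All steps in this derivation are correct.
The final answer f'(u) = u**2*(3 - u)*exp(-u) is valid.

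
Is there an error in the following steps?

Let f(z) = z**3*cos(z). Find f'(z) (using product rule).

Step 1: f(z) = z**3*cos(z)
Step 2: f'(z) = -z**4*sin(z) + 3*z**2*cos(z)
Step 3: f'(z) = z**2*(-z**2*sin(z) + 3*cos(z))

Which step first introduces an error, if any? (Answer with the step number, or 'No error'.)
Step 2

Step 2 is incorrect due to a wrong exponent.
The step shows: -z**4*sin(z) + 3*z**2*cos(z)
The correct value should be: -z**3*sin(z) + 3*z**2*cos(z)

Explanation: The exponent 3 on z was incorrectly written as 4: the term -z**3*sin(z) was incorrectly written as -z**4*sin(z)
The later steps are derived from this incorrect expression, so the error originates in Step 2.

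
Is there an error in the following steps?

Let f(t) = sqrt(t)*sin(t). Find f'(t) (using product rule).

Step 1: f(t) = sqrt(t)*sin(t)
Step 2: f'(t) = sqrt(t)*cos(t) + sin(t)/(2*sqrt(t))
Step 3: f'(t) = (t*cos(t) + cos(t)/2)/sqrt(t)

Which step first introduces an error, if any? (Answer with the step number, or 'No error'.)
Step 3

Step 3 is incorrect due to a wrong trig function.
The step shows: (t*cos(t) + cos(t)/2)/sqrt(t)
The correct value should be: (t*cos(t) + sin(t)/2)/sqrt(t)

Explanation: sin(t) was incorrectly written as cos(t): the term (t*cos(t) + sin(t)/2)/sqrt(t) was incorrectly written as (t*cos(t) + cos(t)/2)/sqrt(t)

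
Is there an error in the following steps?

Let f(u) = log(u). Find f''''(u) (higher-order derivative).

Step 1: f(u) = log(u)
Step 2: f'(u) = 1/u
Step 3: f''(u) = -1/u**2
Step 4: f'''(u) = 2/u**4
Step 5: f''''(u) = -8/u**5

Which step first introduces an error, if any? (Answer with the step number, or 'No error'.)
Step 4

Step 4 is incorrect due to a wrong exponent.
The step shows: 2/u**4
The correct value should be: 2/u**3

Explanation: The exponent -3 on u was incorrectly written as -4: the term 2/u**3 was incorrectly written as 2/u**4
The later steps are derived from this incorrect expression, so the error originates in Step 4.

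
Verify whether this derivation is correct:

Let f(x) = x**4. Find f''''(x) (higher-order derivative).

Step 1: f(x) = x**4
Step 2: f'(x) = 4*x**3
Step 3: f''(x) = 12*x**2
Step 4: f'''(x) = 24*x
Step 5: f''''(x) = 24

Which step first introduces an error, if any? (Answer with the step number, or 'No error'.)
No error

All steps in this derivation are correct.
The final answer f''''(x) = 24 is valid.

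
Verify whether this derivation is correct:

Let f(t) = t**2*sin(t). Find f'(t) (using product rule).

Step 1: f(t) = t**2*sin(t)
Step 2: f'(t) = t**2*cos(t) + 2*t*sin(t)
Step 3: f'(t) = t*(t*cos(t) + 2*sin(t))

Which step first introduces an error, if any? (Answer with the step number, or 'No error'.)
No error

All steps in this derivation are correct.
The final answer f'(t) = t*(t*cos(t) + 2*sin(t)) is valid.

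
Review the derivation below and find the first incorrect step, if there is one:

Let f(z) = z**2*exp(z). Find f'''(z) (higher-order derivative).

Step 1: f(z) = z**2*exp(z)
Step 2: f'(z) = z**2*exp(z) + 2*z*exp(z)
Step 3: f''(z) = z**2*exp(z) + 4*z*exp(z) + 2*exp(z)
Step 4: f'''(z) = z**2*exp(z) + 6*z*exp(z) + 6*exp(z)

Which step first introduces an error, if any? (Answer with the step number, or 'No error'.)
No error

All steps in this derivation are correct.
The final answer f'''(z) = z**2*exp(z) + 6*z*exp(z) + 6*exp(z) is valid.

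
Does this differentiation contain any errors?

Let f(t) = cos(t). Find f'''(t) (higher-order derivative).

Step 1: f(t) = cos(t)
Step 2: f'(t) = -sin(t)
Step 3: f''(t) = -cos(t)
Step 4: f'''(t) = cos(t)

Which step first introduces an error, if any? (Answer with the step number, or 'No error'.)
Step 4

Step 4 is incorrect due to a wrong trig function.
The step shows: cos(t)
The correct value should be: sin(t)

Explanation: sin(t) was incorrectly written as cos(t): the term sin(t) was incorrectly written as cos(t)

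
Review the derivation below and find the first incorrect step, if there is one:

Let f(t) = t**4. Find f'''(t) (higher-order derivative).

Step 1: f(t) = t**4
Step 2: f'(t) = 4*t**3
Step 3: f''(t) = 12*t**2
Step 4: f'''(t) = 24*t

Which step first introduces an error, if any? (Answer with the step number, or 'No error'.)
No error

All steps in this derivation are correct.
The final answer f'''(t) = 24*t is valid.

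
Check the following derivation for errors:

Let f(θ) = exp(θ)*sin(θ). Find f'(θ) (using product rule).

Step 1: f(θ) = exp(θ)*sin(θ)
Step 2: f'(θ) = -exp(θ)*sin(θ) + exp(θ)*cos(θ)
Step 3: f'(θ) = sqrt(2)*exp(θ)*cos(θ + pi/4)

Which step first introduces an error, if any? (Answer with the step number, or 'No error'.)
Step 2

Step 2 is incorrect due to a sign flip.
The step shows: -exp(θ)*sin(θ) + exp(θ)*cos(θ)
The correct value should be: exp(θ)*sin(θ) + exp(θ)*cos(θ)

Explanation: The sign of one term was flipped: the term exp(θ)*sin(θ) was incorrectly written as -exp(θ)*sin(θ)
The later steps are derived from this incorrect expression, so the error originates in Step 2.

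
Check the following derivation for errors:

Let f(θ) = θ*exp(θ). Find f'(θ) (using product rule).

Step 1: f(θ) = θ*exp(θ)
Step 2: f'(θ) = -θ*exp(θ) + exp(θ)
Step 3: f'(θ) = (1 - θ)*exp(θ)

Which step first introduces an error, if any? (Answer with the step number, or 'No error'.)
Step 2

Step 2 is incorrect due to a sign flip.
The step shows: -θ*exp(θ) + exp(θ)
The correct value should be: θ*exp(θ) + exp(θ)

Explanation: The sign of one term was flipped: the term θ*exp(θ) was incorrectly written as -θ*exp(θ)
The later steps are derived from this incorrect expression, so the error originates in Step 2.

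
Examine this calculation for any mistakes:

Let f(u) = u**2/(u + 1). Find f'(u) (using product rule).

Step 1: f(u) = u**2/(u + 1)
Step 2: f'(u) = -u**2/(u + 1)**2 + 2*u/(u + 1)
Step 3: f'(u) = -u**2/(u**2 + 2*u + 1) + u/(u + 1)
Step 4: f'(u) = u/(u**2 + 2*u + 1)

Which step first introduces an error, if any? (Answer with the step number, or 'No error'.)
Step 3

Step 3 is incorrect due to a wrong coefficient.
The step shows: -u**2/(u**2 + 2*u + 1) + u/(u + 1)
The correct value should be: -u**2/(u**2 + 2*u + 1) + 2*u/(u + 1)

Explanation: The coefficient 2 was incorrectly written as 1: the term 2*u/(u + 1) was incorrectly written as u/(u + 1)
The later steps are derived from this incorrect expression, so the error originates in Step 3.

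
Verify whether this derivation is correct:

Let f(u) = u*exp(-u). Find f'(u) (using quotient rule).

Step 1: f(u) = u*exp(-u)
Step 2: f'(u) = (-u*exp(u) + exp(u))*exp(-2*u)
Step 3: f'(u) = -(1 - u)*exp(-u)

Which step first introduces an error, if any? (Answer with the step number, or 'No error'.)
Step 3

Step 3 is incorrect due to a sign flip.
The step shows: -(1 - u)*exp(-u)
The correct value should be: (1 - u)*exp(-u)

Explanation: The sign of the whole expression was flipped: the term (1 - u)*exp(-u) was incorrectly written as -(1 - u)*exp(-u)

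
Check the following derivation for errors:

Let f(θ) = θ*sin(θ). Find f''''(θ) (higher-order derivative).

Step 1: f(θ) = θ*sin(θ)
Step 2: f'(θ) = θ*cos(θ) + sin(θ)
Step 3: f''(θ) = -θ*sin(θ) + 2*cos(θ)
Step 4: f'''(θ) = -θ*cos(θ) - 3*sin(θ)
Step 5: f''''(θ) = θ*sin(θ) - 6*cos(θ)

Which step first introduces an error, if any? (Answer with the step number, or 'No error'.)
Step 5

Step 5 is incorrect due to a wrong coefficient.
The step shows: θ*sin(θ) - 6*cos(θ)
The correct value should be: θ*sin(θ) - 4*cos(θ)

Explanation: The coefficient -4 was incorrectly written as -6: the term -4*cos(θ) was incorrectly written as -6*cos(θ)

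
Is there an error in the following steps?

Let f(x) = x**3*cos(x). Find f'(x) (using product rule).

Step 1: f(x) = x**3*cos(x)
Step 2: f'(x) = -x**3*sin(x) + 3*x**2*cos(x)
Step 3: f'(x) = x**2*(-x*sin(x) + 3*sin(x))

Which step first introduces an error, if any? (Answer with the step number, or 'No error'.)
Step 3

Step 3 is incorrect due to a wrong trig function.
The step shows: x**2*(-x*sin(x) + 3*sin(x))
The correct value should be: x**2*(-x*sin(x) + 3*cos(x))

Explanation: cos(x) was incorrectly written as sin(x): the term x**2*(-x*sin(x) + 3*cos(x)) was incorrectly written as x**2*(-x*sin(x) + 3*sin(x))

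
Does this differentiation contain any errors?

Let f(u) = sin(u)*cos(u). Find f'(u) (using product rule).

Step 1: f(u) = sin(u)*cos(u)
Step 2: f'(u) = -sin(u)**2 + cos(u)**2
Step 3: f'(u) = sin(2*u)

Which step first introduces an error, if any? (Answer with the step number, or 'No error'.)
Step 3

Step 3 is incorrect due to a wrong trig function.
The step shows: sin(2*u)
The correct value should be: cos(2*u)

Explanation: cos(2*u) was incorrectly written as sin(2*u): the term cos(2*u) was incorrectly written as sin(2*u)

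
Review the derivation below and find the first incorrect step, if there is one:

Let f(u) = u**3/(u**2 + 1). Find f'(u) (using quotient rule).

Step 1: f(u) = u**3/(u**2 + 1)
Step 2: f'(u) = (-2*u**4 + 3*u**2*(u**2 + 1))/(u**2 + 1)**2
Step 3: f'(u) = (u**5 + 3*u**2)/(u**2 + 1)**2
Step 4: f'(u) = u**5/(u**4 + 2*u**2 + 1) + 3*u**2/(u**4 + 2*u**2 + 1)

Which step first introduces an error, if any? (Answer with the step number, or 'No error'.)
Step 3

Step 3 is incorrect due to a wrong exponent.
The step shows: (u**5 + 3*u**2)/(u**2 + 1)**2
The correct value should be: (u**4 + 3*u**2)/(u**2 + 1)**2

Explanation: The exponent 4 on u was incorrectly written as 5: the term (u**4 + 3*u**2)/(u**2 + 1)**2 was incorrectly written as (u**5 + 3*u**2)/(u**2 + 1)**2
The later steps are derived from this incorrect expression, so the error originates in Step 3.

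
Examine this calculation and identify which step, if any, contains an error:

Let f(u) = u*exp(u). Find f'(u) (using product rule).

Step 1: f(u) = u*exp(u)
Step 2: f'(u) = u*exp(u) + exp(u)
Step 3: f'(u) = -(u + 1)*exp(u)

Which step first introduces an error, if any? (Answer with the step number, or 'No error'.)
Step 3

Step 3 is incorrect due to a sign flip.
The step shows: -(u + 1)*exp(u)
The correct value should be: (u + 1)*exp(u)

Explanation: The sign of the whole expression was flipped: the term (u + 1)*exp(u) was incorrectly written as -(u + 1)*exp(u)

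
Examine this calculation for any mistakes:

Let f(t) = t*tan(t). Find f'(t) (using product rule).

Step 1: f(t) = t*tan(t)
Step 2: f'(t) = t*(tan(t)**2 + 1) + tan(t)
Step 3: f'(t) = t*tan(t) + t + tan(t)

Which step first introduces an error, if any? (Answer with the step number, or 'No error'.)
Step 3

Step 3 is incorrect due to a wrong exponent.
The step shows: t*tan(t) + t + tan(t)
The correct value should be: t*tan(t)**2 + t + tan(t)

Explanation: The exponent 2 on tan(t) was incorrectly written as 1: the term t*tan(t)**2 was incorrectly written as t*tan(t)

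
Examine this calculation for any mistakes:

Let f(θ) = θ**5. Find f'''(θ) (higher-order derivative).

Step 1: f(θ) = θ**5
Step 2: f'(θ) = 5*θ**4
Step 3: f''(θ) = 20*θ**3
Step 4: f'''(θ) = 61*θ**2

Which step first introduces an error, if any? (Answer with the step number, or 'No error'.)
Step 4

Step 4 is incorrect due to a wrong coefficient.
The step shows: 61*θ**2
The correct value should be: 60*θ**2

Explanation: The coefficient 60 was incorrectly written as 61: the term 60*θ**2 was incorrectly written as 61*θ**2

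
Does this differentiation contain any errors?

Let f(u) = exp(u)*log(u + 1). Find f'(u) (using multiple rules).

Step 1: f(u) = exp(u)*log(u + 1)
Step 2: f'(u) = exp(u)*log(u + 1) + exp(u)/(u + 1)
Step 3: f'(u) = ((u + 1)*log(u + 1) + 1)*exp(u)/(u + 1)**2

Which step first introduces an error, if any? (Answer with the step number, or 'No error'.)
Step 3

Step 3 is incorrect due to a wrong exponent.
The step shows: ((u + 1)*log(u + 1) + 1)*exp(u)/(u + 1)**2
The correct value should be: ((u + 1)*log(u + 1) + 1)*exp(u)/(u + 1)

Explanation: The exponent -1 on u + 1 was incorrectly written as -2: the term ((u + 1)*log(u + 1) + 1)*exp(u)/(u + 1) was incorrectly written as ((u + 1)*log(u + 1) + 1)*exp(u)/(u + 1)**2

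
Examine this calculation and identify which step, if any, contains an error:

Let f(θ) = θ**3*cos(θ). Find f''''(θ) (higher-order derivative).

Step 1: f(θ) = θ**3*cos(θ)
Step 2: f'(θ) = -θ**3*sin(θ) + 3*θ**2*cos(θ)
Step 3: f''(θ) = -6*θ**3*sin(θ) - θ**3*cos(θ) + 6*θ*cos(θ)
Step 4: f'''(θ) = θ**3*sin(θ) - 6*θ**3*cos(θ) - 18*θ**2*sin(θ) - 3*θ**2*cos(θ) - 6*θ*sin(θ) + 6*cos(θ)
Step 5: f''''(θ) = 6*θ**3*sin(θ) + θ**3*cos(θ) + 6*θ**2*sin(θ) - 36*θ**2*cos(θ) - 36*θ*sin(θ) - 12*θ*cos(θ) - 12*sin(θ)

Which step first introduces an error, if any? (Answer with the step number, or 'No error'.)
Step 3

Step 3 is incorrect due to a wrong exponent.
The step shows: -6*θ**3*sin(θ) - θ**3*cos(θ) + 6*θ*cos(θ)
The correct value should be: -θ**3*cos(θ) - 6*θ**2*sin(θ) + 6*θ*cos(θ)

Explanation: The exponent 2 on θ was incorrectly written as 3: the term -6*θ**2*sin(θ) was incorrectly written as -6*θ**3*sin(θ)
The later steps are derived from this incorrect expression, so the error originates in Step 3.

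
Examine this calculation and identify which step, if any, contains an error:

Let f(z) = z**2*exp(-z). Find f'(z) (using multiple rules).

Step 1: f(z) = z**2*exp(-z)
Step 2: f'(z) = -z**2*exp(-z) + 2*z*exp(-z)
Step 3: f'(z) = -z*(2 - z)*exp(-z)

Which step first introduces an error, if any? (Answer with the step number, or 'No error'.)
Step 3

Step 3 is incorrect due to a sign flip.
The step shows: -z*(2 - z)*exp(-z)
The correct value should be: z*(2 - z)*exp(-z)

Explanation: The sign of the whole expression was flipped: the term z*(2 - z)*exp(-z) was incorrectly written as -z*(2 - z)*exp(-z)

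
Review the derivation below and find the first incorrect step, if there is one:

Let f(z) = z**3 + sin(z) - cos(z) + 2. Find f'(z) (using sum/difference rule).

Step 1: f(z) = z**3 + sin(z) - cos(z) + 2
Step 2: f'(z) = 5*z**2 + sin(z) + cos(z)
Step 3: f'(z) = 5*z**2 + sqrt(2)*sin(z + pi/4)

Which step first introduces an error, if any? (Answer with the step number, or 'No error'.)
Step 2

Step 2 is incorrect due to a wrong coefficient.
The step shows: 5*z**2 + sin(z) + cos(z)
The correct value should be: 3*z**2 + sin(z) + cos(z)

Explanation: The coefficient 3 was incorrectly written as 5: the term 3*z**2 was incorrectly written as 5*z**2
The later steps are derived from this incorrect expression, so the error originates in Step 2.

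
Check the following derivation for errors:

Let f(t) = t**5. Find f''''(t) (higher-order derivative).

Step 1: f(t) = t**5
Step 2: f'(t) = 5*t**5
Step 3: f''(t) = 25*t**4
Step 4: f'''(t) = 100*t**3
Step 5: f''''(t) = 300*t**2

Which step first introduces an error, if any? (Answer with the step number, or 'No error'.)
Step 2

Step 2 is incorrect due to a wrong exponent.
The step shows: 5*t**5
The correct value should be: 5*t**4

Explanation: The exponent 4 on t was incorrectly written as 5: the term 5*t**4 was incorrectly written as 5*t**5
The later steps are derived from this incorrect expression, so the error originates in Step 2.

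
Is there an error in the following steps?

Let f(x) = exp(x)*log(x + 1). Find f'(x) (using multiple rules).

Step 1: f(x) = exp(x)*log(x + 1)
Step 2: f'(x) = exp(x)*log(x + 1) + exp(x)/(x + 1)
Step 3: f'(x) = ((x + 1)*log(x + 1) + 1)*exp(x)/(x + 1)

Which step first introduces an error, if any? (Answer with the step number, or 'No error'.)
No error

All steps in this derivation are correct.
The final answer f'(x) = ((x + 1)*log(x + 1) + 1)*exp(x)/(x + 1) is valid.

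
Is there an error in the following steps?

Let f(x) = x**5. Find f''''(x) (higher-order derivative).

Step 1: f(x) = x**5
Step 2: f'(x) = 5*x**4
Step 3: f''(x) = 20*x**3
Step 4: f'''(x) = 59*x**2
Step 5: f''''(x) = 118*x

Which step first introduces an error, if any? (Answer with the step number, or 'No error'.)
Step 4

Step 4 is incorrect due to a wrong coefficient.
The step shows: 59*x**2
The correct value should be: 60*x**2

Explanation: The coefficient 60 was incorrectly written as 59: the term 60*x**2 was incorrectly written as 59*x**2
The later steps are derived from this incorrect expression, so the error originates in Step 4.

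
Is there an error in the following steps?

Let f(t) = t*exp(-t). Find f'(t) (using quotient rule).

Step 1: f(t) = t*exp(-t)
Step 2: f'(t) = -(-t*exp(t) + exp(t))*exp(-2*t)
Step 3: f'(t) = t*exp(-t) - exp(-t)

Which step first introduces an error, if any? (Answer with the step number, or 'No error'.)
Step 2

Step 2 is incorrect due to a sign flip.
The step shows: -(-t*exp(t) + exp(t))*exp(-2*t)
The correct value should be: (-t*exp(t) + exp(t))*exp(-2*t)

Explanation: The sign of the whole expression was flipped: the term (-t*exp(t) + exp(t))*exp(-2*t) was incorrectly written as -(-t*exp(t) + exp(t))*exp(-2*t)
The later steps are derived from this incorrect expression, so the error originates in Step 2.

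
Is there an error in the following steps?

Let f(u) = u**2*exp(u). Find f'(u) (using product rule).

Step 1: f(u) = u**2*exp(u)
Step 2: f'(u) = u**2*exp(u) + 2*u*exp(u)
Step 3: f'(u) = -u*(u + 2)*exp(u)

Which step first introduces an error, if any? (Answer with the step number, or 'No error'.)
Step 3

Step 3 is incorrect due to a sign flip.
The step shows: -u*(u + 2)*exp(u)
The correct value should be: u*(u + 2)*exp(u)

Explanation: The sign of the whole expression was flipped: the term u*(u + 2)*exp(u) was incorrectly written as -u*(u + 2)*exp(u)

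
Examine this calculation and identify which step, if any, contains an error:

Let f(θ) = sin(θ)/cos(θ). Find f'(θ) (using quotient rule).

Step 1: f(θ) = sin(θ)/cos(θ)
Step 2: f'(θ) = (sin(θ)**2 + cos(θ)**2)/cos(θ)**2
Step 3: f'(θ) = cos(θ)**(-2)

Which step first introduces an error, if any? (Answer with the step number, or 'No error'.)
No error

All steps in this derivation are correct.
The final answer f'(θ) = cos(θ)**(-2) is valid.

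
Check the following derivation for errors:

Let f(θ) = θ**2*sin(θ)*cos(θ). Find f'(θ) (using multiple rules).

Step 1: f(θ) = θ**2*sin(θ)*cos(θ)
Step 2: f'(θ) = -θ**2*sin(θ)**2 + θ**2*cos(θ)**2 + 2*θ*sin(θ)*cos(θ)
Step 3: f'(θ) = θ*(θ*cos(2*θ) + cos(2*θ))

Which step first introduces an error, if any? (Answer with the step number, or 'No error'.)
Step 3

Step 3 is incorrect due to a wrong trig function.
The step shows: θ*(θ*cos(2*θ) + cos(2*θ))
The correct value should be: θ*(θ*cos(2*θ) + sin(2*θ))

Explanation: sin(2*θ) was incorrectly written as cos(2*θ): the term θ*(θ*cos(2*θ) + sin(2*θ)) was incorrectly written as θ*(θ*cos(2*θ) + cos(2*θ))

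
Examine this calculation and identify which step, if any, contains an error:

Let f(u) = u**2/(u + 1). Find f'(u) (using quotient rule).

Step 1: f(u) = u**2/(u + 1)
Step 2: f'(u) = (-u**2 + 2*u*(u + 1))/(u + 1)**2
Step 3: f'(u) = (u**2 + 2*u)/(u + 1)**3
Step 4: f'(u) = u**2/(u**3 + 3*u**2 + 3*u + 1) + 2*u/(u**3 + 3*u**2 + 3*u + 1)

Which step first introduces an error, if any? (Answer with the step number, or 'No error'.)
Step 3

Step 3 is incorrect due to a wrong exponent.
The step shows: (u**2 + 2*u)/(u + 1)**3
The correct value should be: (u**2 + 2*u)/(u + 1)**2

Explanation: The exponent -2 on u + 1 was incorrectly written as -3: the term (u**2 + 2*u)/(u + 1)**2 was incorrectly written as (u**2 + 2*u)/(u + 1)**3
The later steps are derived from this incorrect expression, so the error originates in Step 3.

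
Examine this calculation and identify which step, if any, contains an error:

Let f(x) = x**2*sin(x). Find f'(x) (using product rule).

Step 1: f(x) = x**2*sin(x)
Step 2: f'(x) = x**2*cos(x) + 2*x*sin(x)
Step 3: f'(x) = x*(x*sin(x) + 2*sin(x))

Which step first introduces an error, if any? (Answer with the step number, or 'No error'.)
Step 3

Step 3 is incorrect due to a wrong trig function.
The step shows: x*(x*sin(x) + 2*sin(x))
The correct value should be: x*(x*cos(x) + 2*sin(x))

Explanation: cos(x) was incorrectly written as sin(x): the term x*(x*cos(x) + 2*sin(x)) was incorrectly written as x*(x*sin(x) + 2*sin(x))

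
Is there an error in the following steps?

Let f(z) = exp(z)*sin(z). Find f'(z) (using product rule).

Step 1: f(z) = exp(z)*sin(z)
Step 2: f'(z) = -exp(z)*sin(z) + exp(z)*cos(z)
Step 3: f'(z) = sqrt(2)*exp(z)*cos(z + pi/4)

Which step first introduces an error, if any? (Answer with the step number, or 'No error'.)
Step 2

Step 2 is incorrect due to a sign flip.
The step shows: -exp(z)*sin(z) + exp(z)*cos(z)
The correct value should be: exp(z)*sin(z) + exp(z)*cos(z)

Explanation: The sign of one term was flipped: the term exp(z)*sin(z) was incorrectly written as -exp(z)*sin(z)
The later steps are derived from this incorrect expression, so the error originates in Step 2.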